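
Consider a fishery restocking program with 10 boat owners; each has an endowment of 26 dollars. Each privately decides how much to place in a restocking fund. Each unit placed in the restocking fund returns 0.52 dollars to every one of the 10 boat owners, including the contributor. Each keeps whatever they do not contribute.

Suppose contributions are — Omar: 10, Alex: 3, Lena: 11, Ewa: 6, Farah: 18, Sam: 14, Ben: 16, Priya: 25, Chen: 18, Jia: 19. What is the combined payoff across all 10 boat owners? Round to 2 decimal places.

848.00 dollars

Total contributed: 10 + 3 + 11 + 6 + 18 + 14 + 16 + 25 + 18 + 19 = 140; total kept: 10 × 26 − 140 = 120.
The restocking fund pays out 0.52 × 10 × 140 = 728.00 in aggregate.
Group total = 120 + 728.00 = 848.00.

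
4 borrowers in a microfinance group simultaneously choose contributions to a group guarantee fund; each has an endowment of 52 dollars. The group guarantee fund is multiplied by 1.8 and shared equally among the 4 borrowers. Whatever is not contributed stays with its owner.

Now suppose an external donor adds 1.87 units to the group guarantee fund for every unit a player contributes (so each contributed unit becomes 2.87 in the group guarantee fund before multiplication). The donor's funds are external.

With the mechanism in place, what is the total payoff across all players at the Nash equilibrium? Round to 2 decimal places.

With the mechanism, a contributed unit returns 1.8 × 2.87 / 4 = 1.2915 per unit of net cost to the contributor — now above 1 — so contributing fully is weakly dominant for every player.
So the Nash equilibrium is full contribution by all 4; the group earns 1.8 × 2.87 × 208 = 1074.53.

1074.53 dollars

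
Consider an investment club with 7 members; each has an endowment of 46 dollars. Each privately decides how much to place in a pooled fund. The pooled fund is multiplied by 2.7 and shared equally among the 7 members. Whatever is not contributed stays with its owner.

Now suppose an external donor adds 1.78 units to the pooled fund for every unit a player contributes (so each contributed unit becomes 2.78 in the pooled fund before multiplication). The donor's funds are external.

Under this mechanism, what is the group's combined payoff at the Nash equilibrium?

2416.93 dollars

The effective private return per unit is now 2.7 × 2.78 / 7 = 1.0723 > 1, so every player's dominant strategy flips to full contribution.
So the Nash equilibrium is full contribution by all 7; the group earns 2.7 × 2.78 × 322 = 2416.93.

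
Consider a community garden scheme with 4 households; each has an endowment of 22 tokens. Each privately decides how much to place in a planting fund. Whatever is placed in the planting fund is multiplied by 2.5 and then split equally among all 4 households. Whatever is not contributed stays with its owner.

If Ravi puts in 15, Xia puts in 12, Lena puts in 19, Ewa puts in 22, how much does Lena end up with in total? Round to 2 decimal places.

Total contributed: 15 + 12 + 19 + 22 = 68.
Each receives 2.5 × 68 / 4 = 42.50 from the planting fund.
Lena keeps 22 − 19 = 3, so Lena's payoff is 3 + 42.50 = 45.50.

45.50 tokens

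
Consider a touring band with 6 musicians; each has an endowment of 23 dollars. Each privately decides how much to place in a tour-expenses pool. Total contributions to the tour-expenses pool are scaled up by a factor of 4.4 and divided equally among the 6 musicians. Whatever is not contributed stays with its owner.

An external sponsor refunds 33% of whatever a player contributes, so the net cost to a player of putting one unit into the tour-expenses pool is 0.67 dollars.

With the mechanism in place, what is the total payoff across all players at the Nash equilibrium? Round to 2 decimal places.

652.74 dollars

With the mechanism, a contributed unit returns (4.4/6) / 0.67 = 1.0945 per unit of net cost to the contributor — now above 1 — so contributing fully is weakly dominant for every player.
So the Nash equilibrium is full contribution by all 6; the group earns 6 × (23 × 0.33 + 4.4 × 23) = 652.74.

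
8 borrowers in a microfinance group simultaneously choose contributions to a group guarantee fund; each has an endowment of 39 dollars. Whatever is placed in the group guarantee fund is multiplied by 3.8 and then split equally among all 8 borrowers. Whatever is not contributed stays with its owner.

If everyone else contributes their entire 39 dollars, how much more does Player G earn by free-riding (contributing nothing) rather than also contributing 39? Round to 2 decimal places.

Switching from a contribution of 39 to 0 lets Player G keep an extra 39 dollars, but lowers the group guarantee fund by 39, which costs Player G their own share of that drop: 3.8/8 × 39 = 18.52.
Net gain = 39 − 18.52 = 20.48. The private return per contributed unit (0.4750) is below 1, so free-riding is indeed the best response regardless of what the others do.

20.48 dollars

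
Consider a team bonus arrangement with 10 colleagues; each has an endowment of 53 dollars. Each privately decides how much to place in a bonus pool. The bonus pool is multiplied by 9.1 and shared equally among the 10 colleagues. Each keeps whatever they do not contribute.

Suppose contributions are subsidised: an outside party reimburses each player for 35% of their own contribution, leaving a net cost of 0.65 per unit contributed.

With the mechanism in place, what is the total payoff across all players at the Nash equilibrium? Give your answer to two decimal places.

5008.50 dollars

Under the mechanism each unit contributed yields (9.1/10) / 0.65 = 1.4000 back to its contributor per unit of net cost, which exceeds 1, making full contribution the dominant choice for everyone.
At the Nash equilibrium everyone contributes 53. Group total payoff = 10 × (53 × 0.35 + 9.1 × 53) = 5008.50.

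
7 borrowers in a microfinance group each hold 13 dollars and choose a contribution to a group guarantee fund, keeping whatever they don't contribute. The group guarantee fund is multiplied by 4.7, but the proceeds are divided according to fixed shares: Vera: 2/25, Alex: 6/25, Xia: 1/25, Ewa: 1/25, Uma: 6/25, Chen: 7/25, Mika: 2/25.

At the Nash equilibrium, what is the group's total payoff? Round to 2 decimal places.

235.30 dollars

Each unit j contributes comes back to j as 4.7 × (j's share), so j prefers to contribute only if that share exceeds 1/4.7 = 0.2128; otherwise keeping the unit dominates.
Alex, Uma and Chen are above the threshold, contributing 13 each; the remaining 4 contribute 0. Total contributed: 39.
The group guarantee fund pays out 4.7 × 39 = 183.30 in total (split across the unequal shares, but the aggregate is all that matters for the group sum).
The 4 free-riders keep 13 each, adding 52. Group total = 52 + 183.30 = 235.30.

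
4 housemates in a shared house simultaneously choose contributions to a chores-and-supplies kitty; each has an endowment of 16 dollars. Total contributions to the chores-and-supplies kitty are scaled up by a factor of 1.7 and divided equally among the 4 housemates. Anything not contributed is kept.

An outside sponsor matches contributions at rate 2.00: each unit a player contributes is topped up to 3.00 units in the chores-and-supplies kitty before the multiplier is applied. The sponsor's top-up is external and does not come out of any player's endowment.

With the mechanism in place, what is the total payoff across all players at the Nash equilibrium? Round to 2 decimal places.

326.40 dollars

The effective private return per unit is now 1.7 × 3.00 / 4 = 1.2750 > 1, so every player's dominant strategy flips to full contribution.
So the Nash equilibrium is full contribution by all 4; the group earns 1.7 × 3.00 × 64 = 326.40.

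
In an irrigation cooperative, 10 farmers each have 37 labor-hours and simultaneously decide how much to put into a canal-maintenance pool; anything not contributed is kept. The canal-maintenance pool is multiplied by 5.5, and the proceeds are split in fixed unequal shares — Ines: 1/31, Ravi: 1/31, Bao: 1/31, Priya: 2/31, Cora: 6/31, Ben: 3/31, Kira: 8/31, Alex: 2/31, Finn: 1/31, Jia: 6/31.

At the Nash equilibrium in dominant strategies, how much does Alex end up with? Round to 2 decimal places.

76.39 labor-hours

For player j, contributing a unit is worthwhile iff 5.5 × (j's share) ≥ 1, i.e. iff j's share is at least 0.1818.
Cora, Kira and Jia are above the threshold, contributing 37 each; the remaining 7 contribute 0. Total contributed: 111.
Alex keeps 37 and receives 5.5 × 111 × 2/31 = 39.39 from the canal-maintenance pool, for a payoff of 76.39.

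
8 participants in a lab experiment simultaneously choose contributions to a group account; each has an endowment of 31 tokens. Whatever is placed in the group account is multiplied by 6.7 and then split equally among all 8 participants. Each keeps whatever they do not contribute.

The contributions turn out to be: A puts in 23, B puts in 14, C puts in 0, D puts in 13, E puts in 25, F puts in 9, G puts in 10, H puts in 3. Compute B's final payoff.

Total contributed: 23 + 14 + 0 + 13 + 25 + 9 + 10 + 3 = 97.
Each receives 6.7 × 97 / 8 = 81.24 from the group account.
B keeps 31 − 14 = 17, so B's payoff is 17 + 81.24 = 98.24.

98.24 tokens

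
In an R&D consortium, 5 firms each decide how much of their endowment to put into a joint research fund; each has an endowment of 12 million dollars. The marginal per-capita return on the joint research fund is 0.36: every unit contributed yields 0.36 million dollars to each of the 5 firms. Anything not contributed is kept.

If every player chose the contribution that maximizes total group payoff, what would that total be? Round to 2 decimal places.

108.00 million dollars

Each contributed unit returns 1.800 to the group as a whole (0.36 to each of 5 players), which exceeds 1, so the social optimum is full contribution: group total = 1.800 × 60 = 108.00.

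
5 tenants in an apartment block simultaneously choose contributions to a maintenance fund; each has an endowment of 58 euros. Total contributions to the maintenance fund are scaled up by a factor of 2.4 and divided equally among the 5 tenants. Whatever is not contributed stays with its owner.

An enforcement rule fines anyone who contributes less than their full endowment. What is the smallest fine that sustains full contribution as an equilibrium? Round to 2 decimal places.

Given the others contribute fully, the best deviation is to contribute 0 (any partial contribution still incurs the fine and gives up units whose private return 0.4800 is below 1).
Deviating from 58 to 0 saves 58 euros but forfeits the deviator's share of the drop in the maintenance fund: 2.4/5 × 58 = 27.84.
So the deviation gain is 58 − 27.84 = 30.16, and the fine must be at least 30.16 euros to wipe it out.

30.16 euros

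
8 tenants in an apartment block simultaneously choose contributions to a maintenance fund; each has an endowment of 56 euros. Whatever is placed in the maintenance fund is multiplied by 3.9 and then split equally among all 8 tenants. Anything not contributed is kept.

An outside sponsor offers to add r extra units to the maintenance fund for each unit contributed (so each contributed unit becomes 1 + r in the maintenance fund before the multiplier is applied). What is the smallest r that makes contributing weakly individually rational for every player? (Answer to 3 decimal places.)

1.051

With matching at rate r, one contributed unit becomes (1 + r) in the maintenance fund and returns 3.9 × (1 + r) / 8 to the contributor.
Setting this equal to 1: 1 + r = 8/3.9 = 2.0513.
So the minimum matching rate is r = 2.0513 − 1 = 1.051.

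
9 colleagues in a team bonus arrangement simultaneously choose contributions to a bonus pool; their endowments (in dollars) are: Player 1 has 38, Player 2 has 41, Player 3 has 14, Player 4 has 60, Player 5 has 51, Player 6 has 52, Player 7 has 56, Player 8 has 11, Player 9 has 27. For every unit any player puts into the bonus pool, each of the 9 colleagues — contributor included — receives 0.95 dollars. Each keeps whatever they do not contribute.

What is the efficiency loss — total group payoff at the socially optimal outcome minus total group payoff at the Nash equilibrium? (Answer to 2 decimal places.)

The private return per contributed unit is 0.95 < 1 for everyone, so the Nash equilibrium is zero contribution and the group total is Σ E_j = 38 + 41 + 14 + 60 + 51 + 52 + 56 + 11 + 27 = 350.
Each contributed unit returns 8.550 to the group, so the social optimum is full contribution by everyone: group total = 8.550 × 350 = 2992.50.
Efficiency loss = (8.550 − 1) × 350 = 2642.50.

2642.50 dollars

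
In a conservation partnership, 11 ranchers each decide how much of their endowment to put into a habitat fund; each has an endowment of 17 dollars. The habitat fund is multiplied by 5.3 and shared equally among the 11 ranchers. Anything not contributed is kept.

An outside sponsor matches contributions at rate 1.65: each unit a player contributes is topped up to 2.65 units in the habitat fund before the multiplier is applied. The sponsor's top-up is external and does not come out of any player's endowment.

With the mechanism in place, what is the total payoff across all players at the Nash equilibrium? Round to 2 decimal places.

2626.42 dollars

With the mechanism, a contributed unit returns 5.3 × 2.65 / 11 = 1.2768 per unit of net cost to the contributor — now above 1 — so contributing fully is weakly dominant for every player.
At the Nash equilibrium everyone contributes 17. Group total payoff = 5.3 × 2.65 × 187 = 2626.42.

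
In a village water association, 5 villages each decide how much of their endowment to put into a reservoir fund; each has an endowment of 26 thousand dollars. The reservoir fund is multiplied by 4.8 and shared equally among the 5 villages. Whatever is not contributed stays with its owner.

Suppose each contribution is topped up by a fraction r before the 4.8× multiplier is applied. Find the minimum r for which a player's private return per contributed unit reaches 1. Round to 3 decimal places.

0.042

With matching at rate r, one contributed unit becomes (1 + r) in the reservoir fund and returns 4.8 × (1 + r) / 5 to the contributor.
Setting this equal to 1: 1 + r = 5/4.8 = 1.0417.
So the minimum matching rate is r = 1.0417 − 1 = 0.042.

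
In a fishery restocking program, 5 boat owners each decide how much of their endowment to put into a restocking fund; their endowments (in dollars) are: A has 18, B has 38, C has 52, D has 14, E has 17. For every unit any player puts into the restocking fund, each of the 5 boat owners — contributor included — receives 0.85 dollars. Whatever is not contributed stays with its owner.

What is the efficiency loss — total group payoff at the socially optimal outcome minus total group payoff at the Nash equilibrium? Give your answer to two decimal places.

The private return per contributed unit is 0.85 < 1 for everyone, so the Nash equilibrium is zero contribution and the group total is Σ E_j = 18 + 38 + 52 + 14 + 17 = 139.
Each contributed unit returns 4.250 to the group, so the social optimum is full contribution by everyone: group total = 4.250 × 139 = 590.75.
Efficiency loss = (4.250 − 1) × 139 = 451.75.

451.75 dollars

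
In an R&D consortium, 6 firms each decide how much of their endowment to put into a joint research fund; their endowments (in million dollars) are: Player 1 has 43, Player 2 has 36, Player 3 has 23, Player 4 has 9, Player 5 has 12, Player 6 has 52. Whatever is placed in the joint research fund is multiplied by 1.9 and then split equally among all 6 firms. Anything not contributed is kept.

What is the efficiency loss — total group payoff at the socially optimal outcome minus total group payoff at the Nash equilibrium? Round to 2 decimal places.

The private return per contributed unit is 1.9/6 = 0.3167 < 1 for every player regardless of endowment, so the Nash equilibrium is zero contribution and the group total is Σ E_j = 43 + 36 + 23 + 9 + 12 + 52 = 175.
Each contributed unit returns 1.900 to the group, so the social optimum is full contribution by everyone: group total = 1.900 × 175 = 332.50.
Efficiency loss = (1.900 − 1) × 175 = 157.50.

157.50 million dollars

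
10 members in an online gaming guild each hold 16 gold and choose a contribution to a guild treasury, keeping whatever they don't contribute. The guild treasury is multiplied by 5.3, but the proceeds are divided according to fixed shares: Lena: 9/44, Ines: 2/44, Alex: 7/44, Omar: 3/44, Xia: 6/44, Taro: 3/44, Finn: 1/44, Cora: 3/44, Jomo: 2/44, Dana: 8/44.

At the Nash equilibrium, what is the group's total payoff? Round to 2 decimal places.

228.80 gold

A player with share s gets back 5.3·s per unit contributed, so full contribution is dominant for anyone with s > 1/5.3 = 0.1887 and zero contribution is dominant for anyone below.
The only share above 0.1887 is Lena's 9/44, contributing 16; the remaining 9 contribute 0. Total contributed: 16.
The guild treasury pays out 5.3 × 16 = 84.80 in total (split across the unequal shares, but the aggregate is all that matters for the group sum).
The 9 free-riders keep 16 each, adding 144. Group total = 144 + 84.80 = 228.80.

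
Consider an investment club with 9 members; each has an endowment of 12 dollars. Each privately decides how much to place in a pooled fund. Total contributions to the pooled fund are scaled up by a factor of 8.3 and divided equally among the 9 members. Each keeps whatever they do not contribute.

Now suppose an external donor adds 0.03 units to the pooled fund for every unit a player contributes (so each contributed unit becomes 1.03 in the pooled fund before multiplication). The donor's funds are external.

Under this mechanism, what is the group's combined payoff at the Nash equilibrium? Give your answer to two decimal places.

108.00 dollars

With the mechanism, a contributed unit returns 8.3 × 1.03 / 9 = 0.9499 per unit of net cost — still below 1 — so contributing 0 remains dominant for every player.
At the Nash equilibrium no one contributes; group total payoff = 9 × 12 = 108.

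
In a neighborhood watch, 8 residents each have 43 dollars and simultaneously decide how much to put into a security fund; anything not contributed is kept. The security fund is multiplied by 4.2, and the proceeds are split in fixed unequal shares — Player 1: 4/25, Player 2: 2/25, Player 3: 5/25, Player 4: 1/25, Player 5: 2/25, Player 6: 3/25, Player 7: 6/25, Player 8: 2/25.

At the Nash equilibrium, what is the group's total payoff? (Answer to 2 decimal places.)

For player j, contributing a unit is worthwhile iff 4.2 × (j's share) ≥ 1, i.e. iff j's share is at least 0.2381.
The only share above 0.2381 is Player 7's 6/25, contributing 43; the remaining 7 contribute 0. Total contributed: 43.
The security fund pays out 4.2 × 43 = 180.60 in total (split across the unequal shares, but the aggregate is all that matters for the group sum).
The 7 free-riders keep 43 each, adding 301. Group total = 301 + 180.60 = 481.60.

481.60 dollars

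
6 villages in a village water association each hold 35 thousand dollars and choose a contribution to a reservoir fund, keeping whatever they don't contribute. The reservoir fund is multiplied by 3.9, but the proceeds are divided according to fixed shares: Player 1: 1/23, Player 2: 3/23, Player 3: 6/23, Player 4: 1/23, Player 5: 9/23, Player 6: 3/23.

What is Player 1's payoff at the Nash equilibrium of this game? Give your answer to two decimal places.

46.87 thousand dollars

A player with share s gets back 3.9·s per unit contributed, so full contribution is dominant for anyone with s > 1/3.9 = 0.2564 and zero contribution is dominant for anyone below.
The shares above 0.2564 belong to Player 3 and Player 5, contributing 35 each; the remaining 4 contribute 0. Total contributed: 70.
Player 1 keeps 35 and receives 3.9 × 70 × 1/23 = 11.87 from the reservoir fund, for a payoff of 46.87.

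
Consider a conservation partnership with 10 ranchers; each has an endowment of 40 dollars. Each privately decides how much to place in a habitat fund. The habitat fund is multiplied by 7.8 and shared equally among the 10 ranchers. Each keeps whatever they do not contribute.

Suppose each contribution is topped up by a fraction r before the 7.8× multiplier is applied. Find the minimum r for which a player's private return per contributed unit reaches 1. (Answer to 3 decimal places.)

0.282

With matching at rate r, one contributed unit becomes (1 + r) in the habitat fund and returns 7.8 × (1 + r) / 10 to the contributor.
Setting this equal to 1: 1 + r = 10/7.8 = 1.2821.
So the minimum matching rate is r = 1.2821 − 1 = 0.282.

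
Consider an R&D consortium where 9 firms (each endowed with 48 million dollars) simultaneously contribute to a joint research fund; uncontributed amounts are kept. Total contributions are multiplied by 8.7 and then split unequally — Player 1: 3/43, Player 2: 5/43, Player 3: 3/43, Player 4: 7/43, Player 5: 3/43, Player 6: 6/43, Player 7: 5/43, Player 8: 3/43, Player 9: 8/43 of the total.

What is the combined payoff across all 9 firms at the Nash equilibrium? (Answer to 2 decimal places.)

Each unit j contributes comes back to j as 8.7 × (j's share), so j prefers to contribute only if that share exceeds 1/8.7 = 0.1149; otherwise keeping the unit dominates.
The shares above 0.1149 belong to Player 2, Player 4, Player 6, Player 7 and Player 9, contributing 48 each; the remaining 4 contribute 0. Total contributed: 240.
The joint research fund pays out 8.7 × 240 = 2088.00 in total (split across the unequal shares, but the aggregate is all that matters for the group sum).
The 4 free-riders keep 48 each, adding 192. Group total = 192 + 2088.00 = 2280.00.

2280.00 million dollars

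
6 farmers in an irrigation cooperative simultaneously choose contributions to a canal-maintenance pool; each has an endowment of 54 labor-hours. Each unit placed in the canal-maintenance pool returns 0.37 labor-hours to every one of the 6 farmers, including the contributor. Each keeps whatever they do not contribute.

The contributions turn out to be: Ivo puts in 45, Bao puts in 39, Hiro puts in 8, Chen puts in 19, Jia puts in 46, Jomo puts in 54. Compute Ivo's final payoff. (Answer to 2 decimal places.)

Total contributed: 45 + 39 + 8 + 19 + 46 + 54 = 211.
Each receives 0.37 × 211 = 78.07 from the canal-maintenance pool.
Ivo keeps 54 − 45 = 9, so Ivo's payoff is 9 + 78.07 = 87.07.

87.07 labor-hours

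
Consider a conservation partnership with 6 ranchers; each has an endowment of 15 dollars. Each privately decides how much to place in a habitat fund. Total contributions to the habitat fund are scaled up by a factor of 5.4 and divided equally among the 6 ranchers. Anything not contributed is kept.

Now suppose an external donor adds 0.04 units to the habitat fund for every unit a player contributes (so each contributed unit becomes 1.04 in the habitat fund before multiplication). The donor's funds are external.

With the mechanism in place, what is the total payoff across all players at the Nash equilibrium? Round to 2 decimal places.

Even with the mechanism, each unit contributed returns only 5.4 × 1.04 / 6 = 0.9360 per unit of net cost, so contributing nothing is still dominant.
Everyone keeps their endowment and the group total is 6 × 15 = 90.

90.00 dollars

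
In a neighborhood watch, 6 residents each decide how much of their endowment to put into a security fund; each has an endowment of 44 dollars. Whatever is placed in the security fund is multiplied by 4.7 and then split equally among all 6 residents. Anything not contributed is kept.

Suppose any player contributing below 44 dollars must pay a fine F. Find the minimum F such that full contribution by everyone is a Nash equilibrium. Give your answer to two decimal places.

Given the others contribute fully, the best deviation is to contribute 0 (any partial contribution still incurs the fine and gives up units whose private return 0.7833 is below 1).
Deviating from 44 to 0 saves 44 dollars but forfeits the deviator's share of the drop in the security fund: 4.7/6 × 44 = 34.47.
So the deviation gain is 44 − 34.47 = 9.53, and the fine must be at least 9.53 dollars to wipe it out.

9.53 dollars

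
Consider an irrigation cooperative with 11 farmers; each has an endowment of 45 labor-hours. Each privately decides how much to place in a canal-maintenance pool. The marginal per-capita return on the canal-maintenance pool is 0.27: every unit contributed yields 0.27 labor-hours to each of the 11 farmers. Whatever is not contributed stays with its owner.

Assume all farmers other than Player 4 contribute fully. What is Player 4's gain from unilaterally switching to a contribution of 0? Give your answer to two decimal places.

Switching from a contribution of 45 to 0 lets Player 4 keep an extra 45 labor-hours, but lowers the canal-maintenance pool by 45, which costs Player 4 their own share of that drop: 0.27 × 45 = 12.15.
Net gain = 45 − 12.15 = 32.85. The private return per contributed unit (0.27) is below 1, so free-riding is indeed the best response regardless of what the others do.

32.85 labor-hours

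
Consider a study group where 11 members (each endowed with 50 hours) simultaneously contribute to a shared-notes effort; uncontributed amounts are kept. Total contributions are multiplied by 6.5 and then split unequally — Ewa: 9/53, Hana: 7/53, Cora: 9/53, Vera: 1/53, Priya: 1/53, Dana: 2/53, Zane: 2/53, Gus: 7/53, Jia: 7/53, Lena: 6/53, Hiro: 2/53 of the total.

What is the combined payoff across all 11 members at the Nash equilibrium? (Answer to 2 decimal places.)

Each unit j contributes comes back to j as 6.5 × (j's share), so j prefers to contribute only if that share exceeds 1/6.5 = 0.1538; otherwise keeping the unit dominates.
The shares above 0.1538 belong to Ewa and Cora, contributing 50 each; the remaining 9 contribute 0. Total contributed: 100.
The shared-notes effort pays out 6.5 × 100 = 650.00 in total (split across the unequal shares, but the aggregate is all that matters for the group sum).
The 9 free-riders keep 50 each, adding 450. Group total = 450 + 650.00 = 1100.00.

1100.00 hours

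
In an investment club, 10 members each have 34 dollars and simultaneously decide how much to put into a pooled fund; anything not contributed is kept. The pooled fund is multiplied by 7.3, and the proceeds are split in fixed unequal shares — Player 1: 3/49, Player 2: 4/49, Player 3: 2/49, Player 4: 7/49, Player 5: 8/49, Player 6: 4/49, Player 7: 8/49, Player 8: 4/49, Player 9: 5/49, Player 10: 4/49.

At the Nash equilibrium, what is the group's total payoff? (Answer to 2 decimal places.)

For player j, contributing a unit is worthwhile iff 7.3 × (j's share) ≥ 1, i.e. iff j's share is at least 0.1370.
The shares above 0.1370 belong to Player 4, Player 5 and Player 7, contributing 34 each; the remaining 7 contribute 0. Total contributed: 102.
The pooled fund pays out 7.3 × 102 = 744.60 in total (split across the unequal shares, but the aggregate is all that matters for the group sum).
The 7 free-riders keep 34 each, adding 238. Group total = 238 + 744.60 = 982.60.

982.60 dollars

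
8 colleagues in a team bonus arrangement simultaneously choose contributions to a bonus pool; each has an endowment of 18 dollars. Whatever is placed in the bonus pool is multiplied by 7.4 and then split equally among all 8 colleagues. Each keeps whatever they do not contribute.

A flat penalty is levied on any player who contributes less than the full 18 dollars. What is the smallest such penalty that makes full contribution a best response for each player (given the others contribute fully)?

1.35 dollars

Given the others contribute fully, the best deviation is to contribute 0 (any partial contribution still incurs the fine and gives up units whose private return 0.9250 is below 1).
Deviating from 18 to 0 saves 18 dollars but forfeits the deviator's share of the drop in the bonus pool: 7.4/8 × 18 = 16.65.
So the deviation gain is 18 − 16.65 = 1.35, and the fine must be at least 1.35 dollars to wipe it out.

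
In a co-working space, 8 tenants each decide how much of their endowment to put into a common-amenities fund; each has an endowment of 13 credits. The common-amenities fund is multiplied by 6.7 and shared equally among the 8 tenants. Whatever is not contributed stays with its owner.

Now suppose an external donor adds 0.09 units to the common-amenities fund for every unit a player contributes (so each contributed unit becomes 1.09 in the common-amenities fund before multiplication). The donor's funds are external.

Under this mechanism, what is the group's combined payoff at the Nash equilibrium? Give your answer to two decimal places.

With the mechanism, a contributed unit returns 6.7 × 1.09 / 8 = 0.9129 per unit of net cost — still below 1 — so contributing 0 remains dominant for every player.
Everyone keeps their endowment and the group total is 8 × 13 = 104.

104.00 credits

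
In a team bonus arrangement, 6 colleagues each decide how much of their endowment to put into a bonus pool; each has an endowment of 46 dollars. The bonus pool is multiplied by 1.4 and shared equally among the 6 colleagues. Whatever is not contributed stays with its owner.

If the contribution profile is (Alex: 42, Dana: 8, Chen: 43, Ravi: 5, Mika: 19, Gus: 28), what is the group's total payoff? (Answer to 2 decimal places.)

Total contributed: 42 + 8 + 43 + 5 + 19 + 28 = 145; total kept: 6 × 46 − 145 = 131.
The bonus pool pays out 1.4 × 145 = 203.00 in aggregate.
Group total = 131 + 203.00 = 334.00.

334.00 dollars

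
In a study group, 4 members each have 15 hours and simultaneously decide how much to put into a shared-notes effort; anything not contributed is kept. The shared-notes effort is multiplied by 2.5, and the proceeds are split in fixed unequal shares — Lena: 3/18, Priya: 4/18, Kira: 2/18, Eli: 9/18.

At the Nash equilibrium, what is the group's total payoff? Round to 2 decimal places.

82.50 hours

A player with share s gets back 2.5·s per unit contributed, so full contribution is dominant for anyone with s > 1/2.5 = 0.4000 and zero contribution is dominant for anyone below.
Eli alone (share 9/18) is above the threshold, contributing 15; the remaining 3 contribute 0. Total contributed: 15.
The shared-notes effort pays out 2.5 × 15 = 37.50 in total (split across the unequal shares, but the aggregate is all that matters for the group sum).
The 3 free-riders keep 15 each, adding 45. Group total = 45 + 37.50 = 82.50.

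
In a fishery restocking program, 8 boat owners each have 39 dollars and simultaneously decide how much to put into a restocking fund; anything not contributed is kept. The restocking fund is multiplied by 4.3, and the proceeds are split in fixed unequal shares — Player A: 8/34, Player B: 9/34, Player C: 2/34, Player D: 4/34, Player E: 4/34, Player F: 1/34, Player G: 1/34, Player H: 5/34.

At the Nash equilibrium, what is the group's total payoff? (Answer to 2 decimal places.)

Player j's private return per contributed unit is 4.3 × (j's share). Contributing is weakly dominant for j when that share is at least 1/4.3 = 0.2326, and contributing 0 is dominant otherwise.
The shares above 0.2326 belong to Player A and Player B, contributing 39 each; the remaining 6 contribute 0. Total contributed: 78.
The restocking fund pays out 4.3 × 78 = 335.40 in total (split across the unequal shares, but the aggregate is all that matters for the group sum).
The 6 free-riders keep 39 each, adding 234. Group total = 234 + 335.40 = 569.40.

569.40 dollars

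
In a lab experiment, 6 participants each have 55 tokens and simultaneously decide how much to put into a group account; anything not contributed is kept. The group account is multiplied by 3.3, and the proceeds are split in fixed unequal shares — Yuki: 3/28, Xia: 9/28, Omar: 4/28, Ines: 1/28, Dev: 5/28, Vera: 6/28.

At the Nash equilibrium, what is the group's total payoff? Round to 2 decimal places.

For player j, contributing a unit is worthwhile iff 3.3 × (j's share) ≥ 1, i.e. iff j's share is at least 0.3030.
The only share above 0.3030 is Xia's 9/28, contributing 55; the remaining 5 contribute 0. Total contributed: 55.
The group account pays out 3.3 × 55 = 181.50 in total (split across the unequal shares, but the aggregate is all that matters for the group sum).
The 5 free-riders keep 55 each, adding 275. Group total = 275 + 181.50 = 456.50.

456.50 tokens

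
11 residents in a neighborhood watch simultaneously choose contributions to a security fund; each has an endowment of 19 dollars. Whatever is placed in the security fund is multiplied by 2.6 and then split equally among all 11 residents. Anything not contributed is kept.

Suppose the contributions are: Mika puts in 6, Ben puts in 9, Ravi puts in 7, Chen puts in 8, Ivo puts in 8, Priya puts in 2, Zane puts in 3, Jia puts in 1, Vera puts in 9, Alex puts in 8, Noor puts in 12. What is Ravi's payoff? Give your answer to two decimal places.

29.25 dollars

Total contributed: 6 + 9 + 7 + 8 + 8 + 2 + 3 + 1 + 9 + 8 + 12 = 73.
Each receives 2.6 × 73 / 11 = 17.25 from the security fund.
Ravi keeps 19 − 7 = 12, so Ravi's payoff is 12 + 17.25 = 29.25.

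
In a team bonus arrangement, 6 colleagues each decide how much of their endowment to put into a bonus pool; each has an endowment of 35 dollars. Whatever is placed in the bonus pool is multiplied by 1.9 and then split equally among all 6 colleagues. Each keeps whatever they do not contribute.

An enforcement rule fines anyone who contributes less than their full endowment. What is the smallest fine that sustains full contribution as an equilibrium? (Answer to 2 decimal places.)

23.92 dollars

Given the others contribute fully, the best deviation is to contribute 0 (any partial contribution still incurs the fine and gives up units whose private return 0.3167 is below 1).
Deviating from 35 to 0 saves 35 dollars but forfeits the deviator's share of the drop in the bonus pool: 1.9/6 × 35 = 11.08.
So the deviation gain is 35 − 11.08 = 23.92, and the fine must be at least 23.92 dollars to wipe it out.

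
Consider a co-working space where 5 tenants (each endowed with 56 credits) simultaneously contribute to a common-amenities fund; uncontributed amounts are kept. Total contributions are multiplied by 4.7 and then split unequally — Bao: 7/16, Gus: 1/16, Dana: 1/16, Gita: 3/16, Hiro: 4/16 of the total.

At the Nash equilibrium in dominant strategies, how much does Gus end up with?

Each unit j contributes comes back to j as 4.7 × (j's share), so j prefers to contribute only if that share exceeds 1/4.7 = 0.2128; otherwise keeping the unit dominates.
Bao and Hiro clear that bar, contributing 56 each; the remaining 3 contribute 0. Total contributed: 112.
Gus keeps 56 and receives 4.7 × 112 × 1/16 = 32.90 from the common-amenities fund, for a payoff of 88.90.

88.90 credits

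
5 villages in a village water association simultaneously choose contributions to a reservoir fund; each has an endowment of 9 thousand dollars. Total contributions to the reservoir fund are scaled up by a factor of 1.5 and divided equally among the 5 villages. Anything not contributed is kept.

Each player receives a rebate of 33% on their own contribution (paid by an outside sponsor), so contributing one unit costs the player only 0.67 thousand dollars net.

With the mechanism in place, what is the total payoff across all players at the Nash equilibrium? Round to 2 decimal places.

45.00 thousand dollars

With the mechanism, a contributed unit returns (1.5/5) / 0.67 = 0.4478 per unit of net cost — still below 1 — so contributing 0 remains dominant for every player.
At the Nash equilibrium no one contributes; group total payoff = 5 × 9 = 45.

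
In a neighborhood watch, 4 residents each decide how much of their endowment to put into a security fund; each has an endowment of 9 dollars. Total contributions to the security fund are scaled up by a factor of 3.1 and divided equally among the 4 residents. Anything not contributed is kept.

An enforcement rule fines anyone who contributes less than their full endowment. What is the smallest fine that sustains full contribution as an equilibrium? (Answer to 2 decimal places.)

Given the others contribute fully, the best deviation is to contribute 0 (any partial contribution still incurs the fine and gives up units whose private return 0.7750 is below 1).
Deviating from 9 to 0 saves 9 dollars but forfeits the deviator's share of the drop in the security fund: 3.1/4 × 9 = 6.97.
So the deviation gain is 9 − 6.97 = 2.03, and the fine must be at least 2.03 dollars to wipe it out.

2.03 dollars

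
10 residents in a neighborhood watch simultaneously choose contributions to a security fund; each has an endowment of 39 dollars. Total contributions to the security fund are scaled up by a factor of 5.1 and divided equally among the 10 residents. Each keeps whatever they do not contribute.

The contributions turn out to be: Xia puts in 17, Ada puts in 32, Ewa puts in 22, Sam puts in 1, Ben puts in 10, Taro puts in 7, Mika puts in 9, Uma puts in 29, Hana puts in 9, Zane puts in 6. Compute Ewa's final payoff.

Total contributed: 17 + 32 + 22 + 1 + 10 + 7 + 9 + 29 + 9 + 6 = 142.
Each receives 5.1 × 142 / 10 = 72.42 from the security fund.
Ewa keeps 39 − 22 = 17, so Ewa's payoff is 17 + 72.42 = 89.42.

89.42 dollars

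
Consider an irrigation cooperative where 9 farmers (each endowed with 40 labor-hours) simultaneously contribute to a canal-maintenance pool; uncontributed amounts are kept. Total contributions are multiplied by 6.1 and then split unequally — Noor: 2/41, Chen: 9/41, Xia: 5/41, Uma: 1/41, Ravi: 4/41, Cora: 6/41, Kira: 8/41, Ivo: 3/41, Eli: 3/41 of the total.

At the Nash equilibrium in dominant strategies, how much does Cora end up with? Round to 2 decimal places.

Player j's private return per contributed unit is 6.1 × (j's share). Contributing is weakly dominant for j when that share is at least 1/6.1 = 0.1639, and contributing 0 is dominant otherwise.
Chen and Kira clear that bar, contributing 40 each; the remaining 7 contribute 0. Total contributed: 80.
Cora keeps 40 and receives 6.1 × 80 × 6/41 = 71.41 from the canal-maintenance pool, for a payoff of 111.41.

111.41 labor-hours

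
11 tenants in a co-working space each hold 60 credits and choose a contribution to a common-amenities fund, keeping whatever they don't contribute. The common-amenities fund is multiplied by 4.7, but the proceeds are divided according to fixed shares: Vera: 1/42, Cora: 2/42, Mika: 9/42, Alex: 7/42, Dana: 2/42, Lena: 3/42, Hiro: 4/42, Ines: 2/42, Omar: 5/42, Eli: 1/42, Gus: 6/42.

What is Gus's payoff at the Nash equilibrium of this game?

For player j, contributing a unit is worthwhile iff 4.7 × (j's share) ≥ 1, i.e. iff j's share is at least 0.2128.
Mika alone (share 9/42) is above the threshold, contributing 60; the remaining 10 contribute 0. Total contributed: 60.
Gus keeps 60 and receives 4.7 × 60 × 6/42 = 40.29 from the common-amenities fund, for a payoff of 100.29.

100.29 credits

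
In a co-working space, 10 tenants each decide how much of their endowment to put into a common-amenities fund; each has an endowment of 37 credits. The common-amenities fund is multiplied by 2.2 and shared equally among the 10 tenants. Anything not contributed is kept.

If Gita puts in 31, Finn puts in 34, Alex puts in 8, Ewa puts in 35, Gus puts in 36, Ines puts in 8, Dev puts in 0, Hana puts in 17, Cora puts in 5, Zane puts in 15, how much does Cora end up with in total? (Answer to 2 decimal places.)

Total contributed: 31 + 34 + 8 + 35 + 36 + 8 + 0 + 17 + 5 + 15 = 189.
Each receives 2.2 × 189 / 10 = 41.58 from the common-amenities fund.
Cora keeps 37 − 5 = 32, so Cora's payoff is 32 + 41.58 = 73.58.

73.58 credits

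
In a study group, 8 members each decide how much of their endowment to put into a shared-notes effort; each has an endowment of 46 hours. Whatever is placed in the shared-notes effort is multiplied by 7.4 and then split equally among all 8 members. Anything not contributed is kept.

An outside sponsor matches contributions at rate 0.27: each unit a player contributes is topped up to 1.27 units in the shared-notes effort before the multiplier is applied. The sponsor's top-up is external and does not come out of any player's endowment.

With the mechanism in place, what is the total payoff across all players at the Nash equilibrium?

3458.46 hours

Under the mechanism each unit contributed yields 7.4 × 1.27 / 8 = 1.1748 back to its contributor per unit of net cost, which exceeds 1, making full contribution the dominant choice for everyone.
So the Nash equilibrium is full contribution by all 8; the group earns 7.4 × 1.27 × 368 = 3458.46.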